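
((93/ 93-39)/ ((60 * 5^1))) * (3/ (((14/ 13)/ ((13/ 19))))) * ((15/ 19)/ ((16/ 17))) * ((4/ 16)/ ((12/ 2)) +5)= -347633/ 340480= -1.02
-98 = -98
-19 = -19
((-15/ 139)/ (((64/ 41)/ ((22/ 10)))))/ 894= -451/ 2651008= -0.00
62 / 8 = 31 / 4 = 7.75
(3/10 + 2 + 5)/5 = 1.46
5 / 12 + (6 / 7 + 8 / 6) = 2.61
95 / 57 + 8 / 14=47 / 21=2.24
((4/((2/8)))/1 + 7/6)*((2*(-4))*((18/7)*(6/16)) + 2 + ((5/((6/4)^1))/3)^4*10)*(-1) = -22534340/137781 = -163.55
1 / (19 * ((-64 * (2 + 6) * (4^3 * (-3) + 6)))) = 0.00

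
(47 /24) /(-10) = -0.20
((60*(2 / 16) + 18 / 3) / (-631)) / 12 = -9 / 5048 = -0.00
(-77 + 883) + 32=838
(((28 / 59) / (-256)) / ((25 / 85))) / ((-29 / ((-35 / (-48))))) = 833 / 5256192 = 0.00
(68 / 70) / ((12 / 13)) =221 / 210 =1.05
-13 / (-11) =13 / 11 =1.18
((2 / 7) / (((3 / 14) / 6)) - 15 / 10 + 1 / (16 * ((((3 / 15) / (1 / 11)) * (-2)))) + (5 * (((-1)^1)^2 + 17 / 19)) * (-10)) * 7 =-4131561 / 6688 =-617.76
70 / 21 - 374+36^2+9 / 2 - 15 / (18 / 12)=5519 / 6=919.83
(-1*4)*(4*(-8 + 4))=64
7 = 7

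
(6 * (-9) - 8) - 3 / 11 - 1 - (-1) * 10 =-586 / 11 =-53.27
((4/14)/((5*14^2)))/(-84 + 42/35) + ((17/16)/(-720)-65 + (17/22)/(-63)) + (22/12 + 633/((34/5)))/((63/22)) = -1624695865553/50984398080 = -31.87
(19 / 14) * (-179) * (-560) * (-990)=-134679600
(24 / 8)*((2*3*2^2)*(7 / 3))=168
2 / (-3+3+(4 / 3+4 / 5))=15 / 16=0.94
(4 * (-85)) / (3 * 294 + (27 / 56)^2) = -1066240 / 2766681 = -0.39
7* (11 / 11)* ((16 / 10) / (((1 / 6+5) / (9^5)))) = 19840464 / 155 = 128002.99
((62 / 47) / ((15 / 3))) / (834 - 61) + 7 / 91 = 182461 / 2361515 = 0.08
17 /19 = 0.89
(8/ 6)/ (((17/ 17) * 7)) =4/ 21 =0.19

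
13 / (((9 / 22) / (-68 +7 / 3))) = -56342 / 27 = -2086.74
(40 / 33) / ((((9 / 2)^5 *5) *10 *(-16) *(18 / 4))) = -16 / 87687765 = -0.00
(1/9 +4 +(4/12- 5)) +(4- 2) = 13/9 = 1.44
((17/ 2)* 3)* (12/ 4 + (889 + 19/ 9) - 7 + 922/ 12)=294967/ 12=24580.58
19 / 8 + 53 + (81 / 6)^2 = 1901 / 8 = 237.62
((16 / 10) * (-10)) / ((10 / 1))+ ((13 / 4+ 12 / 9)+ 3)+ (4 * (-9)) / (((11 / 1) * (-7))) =29803 / 4620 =6.45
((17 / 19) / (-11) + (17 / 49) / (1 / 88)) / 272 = 18343 / 163856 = 0.11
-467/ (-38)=467/ 38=12.29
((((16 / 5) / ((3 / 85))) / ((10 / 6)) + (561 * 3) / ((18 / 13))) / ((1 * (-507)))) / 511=-4233 / 863590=-0.00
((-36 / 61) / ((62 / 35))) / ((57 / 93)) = -630 / 1159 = -0.54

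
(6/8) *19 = 57/4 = 14.25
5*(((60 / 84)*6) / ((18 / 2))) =50 / 21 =2.38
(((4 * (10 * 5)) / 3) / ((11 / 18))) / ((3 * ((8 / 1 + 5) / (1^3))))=400 / 143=2.80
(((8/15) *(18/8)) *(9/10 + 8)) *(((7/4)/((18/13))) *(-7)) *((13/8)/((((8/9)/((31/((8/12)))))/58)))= -5963139819/12800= -465870.30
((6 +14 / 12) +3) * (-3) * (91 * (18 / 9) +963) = -69845 / 2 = -34922.50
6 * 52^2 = 16224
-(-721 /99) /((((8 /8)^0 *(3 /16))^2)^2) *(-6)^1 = -94502912 /2673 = -35354.62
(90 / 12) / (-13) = -0.58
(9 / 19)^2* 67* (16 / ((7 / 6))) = 520992 / 2527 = 206.17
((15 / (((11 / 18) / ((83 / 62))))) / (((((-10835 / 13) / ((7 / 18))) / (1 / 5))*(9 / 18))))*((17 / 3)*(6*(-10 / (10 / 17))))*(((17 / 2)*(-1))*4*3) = -1335884004 / 3694735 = -361.56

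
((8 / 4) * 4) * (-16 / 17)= -128 / 17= -7.53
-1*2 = -2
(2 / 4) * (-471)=-471 / 2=-235.50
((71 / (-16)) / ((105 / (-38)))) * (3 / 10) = 1349 / 2800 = 0.48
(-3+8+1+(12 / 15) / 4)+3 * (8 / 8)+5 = 71 / 5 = 14.20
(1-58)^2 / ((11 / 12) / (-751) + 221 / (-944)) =-6910077168 / 500509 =-13806.10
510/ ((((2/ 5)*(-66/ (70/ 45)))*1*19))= -1.58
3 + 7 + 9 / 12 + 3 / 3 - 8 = 15 / 4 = 3.75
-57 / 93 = -19 / 31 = -0.61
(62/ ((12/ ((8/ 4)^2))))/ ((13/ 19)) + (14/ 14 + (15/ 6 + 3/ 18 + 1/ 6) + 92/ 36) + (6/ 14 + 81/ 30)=39.72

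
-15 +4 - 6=-17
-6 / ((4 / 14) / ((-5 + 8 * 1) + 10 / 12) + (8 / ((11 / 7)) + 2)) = -1771 / 2115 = -0.84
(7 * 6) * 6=252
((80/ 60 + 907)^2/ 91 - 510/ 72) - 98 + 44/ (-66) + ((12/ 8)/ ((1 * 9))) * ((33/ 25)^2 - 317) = 18239957719/ 2047500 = 8908.40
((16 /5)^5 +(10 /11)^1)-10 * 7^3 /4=-35821953 /68750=-521.05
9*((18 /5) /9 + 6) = 288 /5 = 57.60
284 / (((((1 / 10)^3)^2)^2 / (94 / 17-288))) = -1363768000000000000 / 17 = -80221647058823529.41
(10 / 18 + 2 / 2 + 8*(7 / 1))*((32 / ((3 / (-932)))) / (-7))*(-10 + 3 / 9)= -64002304 / 81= -790151.90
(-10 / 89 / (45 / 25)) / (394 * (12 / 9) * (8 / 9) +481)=-30 / 455591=-0.00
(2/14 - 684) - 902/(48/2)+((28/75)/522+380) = -187143133/548100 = -341.44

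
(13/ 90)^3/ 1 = 2197/ 729000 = 0.00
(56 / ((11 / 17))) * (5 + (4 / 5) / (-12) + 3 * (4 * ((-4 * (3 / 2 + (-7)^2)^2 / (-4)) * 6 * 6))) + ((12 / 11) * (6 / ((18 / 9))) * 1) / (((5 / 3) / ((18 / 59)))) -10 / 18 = 2784645543047 / 29205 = 95348246.64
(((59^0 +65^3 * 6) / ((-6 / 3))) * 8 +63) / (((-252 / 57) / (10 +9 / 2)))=518801213 / 24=21616717.21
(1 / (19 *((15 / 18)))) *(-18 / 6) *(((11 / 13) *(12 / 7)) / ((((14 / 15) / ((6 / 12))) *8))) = -0.02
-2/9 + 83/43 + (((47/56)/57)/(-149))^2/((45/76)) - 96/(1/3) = -1648826185689413/5759246661840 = -286.29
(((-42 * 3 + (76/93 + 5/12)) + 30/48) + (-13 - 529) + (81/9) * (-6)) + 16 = -174627/248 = -704.14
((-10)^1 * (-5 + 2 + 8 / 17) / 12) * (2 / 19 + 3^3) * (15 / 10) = 110725 / 1292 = 85.70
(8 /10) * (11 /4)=11 /5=2.20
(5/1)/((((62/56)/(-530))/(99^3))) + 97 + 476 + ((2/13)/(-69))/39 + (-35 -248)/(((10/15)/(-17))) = -5037268240678057/2168946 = -2322449816.95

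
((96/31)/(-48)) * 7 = -0.45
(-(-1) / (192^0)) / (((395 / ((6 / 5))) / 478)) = 1.45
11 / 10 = 1.10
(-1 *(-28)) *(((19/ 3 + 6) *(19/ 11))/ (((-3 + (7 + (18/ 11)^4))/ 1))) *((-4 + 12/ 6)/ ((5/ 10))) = -708092/ 3315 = -213.60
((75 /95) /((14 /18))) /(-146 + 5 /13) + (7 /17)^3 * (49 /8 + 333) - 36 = -40674035195 /3298509592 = -12.33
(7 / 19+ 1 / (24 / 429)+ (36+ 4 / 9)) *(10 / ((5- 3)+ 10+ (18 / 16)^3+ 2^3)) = 47880320 / 1875699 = 25.53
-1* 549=-549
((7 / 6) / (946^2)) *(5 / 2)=35 / 10738992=0.00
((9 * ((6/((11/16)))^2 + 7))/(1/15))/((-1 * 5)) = -271701/121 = -2245.46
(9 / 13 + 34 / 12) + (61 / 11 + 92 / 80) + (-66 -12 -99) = -166.78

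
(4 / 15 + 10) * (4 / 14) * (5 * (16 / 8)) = 88 / 3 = 29.33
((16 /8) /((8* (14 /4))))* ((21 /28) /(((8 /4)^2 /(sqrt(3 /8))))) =3* sqrt(6) /896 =0.01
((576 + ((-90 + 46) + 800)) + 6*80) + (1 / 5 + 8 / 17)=154077 / 85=1812.67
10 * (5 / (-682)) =-25 / 341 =-0.07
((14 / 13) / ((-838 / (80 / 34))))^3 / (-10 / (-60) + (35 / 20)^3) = -4214784000 / 842430872169664739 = -0.00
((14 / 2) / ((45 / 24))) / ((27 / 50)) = 560 / 81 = 6.91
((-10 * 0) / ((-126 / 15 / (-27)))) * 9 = 0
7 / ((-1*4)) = -7 / 4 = -1.75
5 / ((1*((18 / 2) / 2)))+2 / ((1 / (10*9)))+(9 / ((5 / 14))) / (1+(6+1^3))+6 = 34247 / 180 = 190.26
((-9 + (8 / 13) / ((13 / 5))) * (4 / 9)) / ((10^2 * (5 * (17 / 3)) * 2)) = -1481 / 2154750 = -0.00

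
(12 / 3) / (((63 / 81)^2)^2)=26244 / 2401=10.93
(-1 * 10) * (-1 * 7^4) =24010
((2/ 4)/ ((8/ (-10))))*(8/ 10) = -1/ 2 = -0.50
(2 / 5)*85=34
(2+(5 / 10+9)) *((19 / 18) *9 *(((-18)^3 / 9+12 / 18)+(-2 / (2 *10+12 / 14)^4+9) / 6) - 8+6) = -384836378508493 / 5452462272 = -70580.29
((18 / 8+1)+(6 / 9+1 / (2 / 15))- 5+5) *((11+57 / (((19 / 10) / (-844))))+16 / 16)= -288933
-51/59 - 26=-1585/59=-26.86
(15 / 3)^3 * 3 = 375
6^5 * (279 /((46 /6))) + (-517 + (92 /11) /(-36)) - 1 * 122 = 642887156 /2277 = 282339.55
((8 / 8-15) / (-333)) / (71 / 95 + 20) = 1330 / 656343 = 0.00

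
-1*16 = -16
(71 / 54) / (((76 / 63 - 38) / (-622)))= 22.23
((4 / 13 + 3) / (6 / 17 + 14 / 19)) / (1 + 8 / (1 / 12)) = 13889 / 443872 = 0.03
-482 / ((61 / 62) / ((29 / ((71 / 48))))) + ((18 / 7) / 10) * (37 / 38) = -55324600017 / 5760230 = -9604.58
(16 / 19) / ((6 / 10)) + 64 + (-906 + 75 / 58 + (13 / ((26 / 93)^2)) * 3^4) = 1085897395 / 85956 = 12633.18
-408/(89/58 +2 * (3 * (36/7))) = -165648/13151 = -12.60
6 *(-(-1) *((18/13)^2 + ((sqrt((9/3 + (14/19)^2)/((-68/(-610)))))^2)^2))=77298706121547/12730015922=6072.16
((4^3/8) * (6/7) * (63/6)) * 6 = 432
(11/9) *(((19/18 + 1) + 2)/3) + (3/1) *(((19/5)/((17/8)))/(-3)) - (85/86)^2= -170004041/152764380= -1.11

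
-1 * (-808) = 808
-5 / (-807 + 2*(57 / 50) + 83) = 125 / 18043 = 0.01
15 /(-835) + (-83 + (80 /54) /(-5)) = -375664 /4509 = -83.31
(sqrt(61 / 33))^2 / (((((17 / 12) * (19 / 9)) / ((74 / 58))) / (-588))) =-47776176 / 103037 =-463.68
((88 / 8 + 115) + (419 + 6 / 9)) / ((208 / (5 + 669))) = 551669 / 312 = 1768.17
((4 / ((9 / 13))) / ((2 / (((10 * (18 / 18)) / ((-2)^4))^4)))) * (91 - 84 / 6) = 625625 / 18432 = 33.94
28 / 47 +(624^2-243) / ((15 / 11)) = 67060727 / 235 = 285364.80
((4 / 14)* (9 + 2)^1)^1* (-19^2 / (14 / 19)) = -75449 / 49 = -1539.78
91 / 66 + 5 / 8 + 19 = 5545 / 264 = 21.00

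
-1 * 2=-2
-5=-5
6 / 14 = 3 / 7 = 0.43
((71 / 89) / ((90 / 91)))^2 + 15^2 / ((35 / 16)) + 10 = 50978690647 / 449120700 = 113.51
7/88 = 0.08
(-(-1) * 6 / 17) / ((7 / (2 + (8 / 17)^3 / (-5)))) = 0.10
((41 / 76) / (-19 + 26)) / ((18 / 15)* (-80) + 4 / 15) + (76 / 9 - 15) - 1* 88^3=-681478.56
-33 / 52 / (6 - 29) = 33 / 1196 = 0.03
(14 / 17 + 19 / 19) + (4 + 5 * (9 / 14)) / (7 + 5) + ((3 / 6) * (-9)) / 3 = 2641 / 2856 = 0.92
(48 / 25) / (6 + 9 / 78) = 416 / 1325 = 0.31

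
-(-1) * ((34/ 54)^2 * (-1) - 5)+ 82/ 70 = -107801/ 25515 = -4.23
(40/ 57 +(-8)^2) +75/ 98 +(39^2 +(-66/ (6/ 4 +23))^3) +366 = 25924264529/ 13411986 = 1932.92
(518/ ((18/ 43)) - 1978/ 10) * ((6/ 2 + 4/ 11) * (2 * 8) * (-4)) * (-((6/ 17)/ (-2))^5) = -175951872/ 4593655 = -38.30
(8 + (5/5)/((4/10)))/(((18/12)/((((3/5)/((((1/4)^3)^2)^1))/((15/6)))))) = 172032/25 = 6881.28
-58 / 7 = -8.29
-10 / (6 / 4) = -20 / 3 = -6.67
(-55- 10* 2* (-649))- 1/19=245574/19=12924.95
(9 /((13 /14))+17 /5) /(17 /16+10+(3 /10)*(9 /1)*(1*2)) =0.80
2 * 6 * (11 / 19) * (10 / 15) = 88 / 19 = 4.63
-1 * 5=-5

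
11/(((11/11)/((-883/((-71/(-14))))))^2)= 1681009484/5041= 333467.46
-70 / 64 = -35 / 32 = -1.09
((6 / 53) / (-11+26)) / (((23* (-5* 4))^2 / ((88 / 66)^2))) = 2 / 31541625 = 0.00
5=5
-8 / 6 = -4 / 3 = -1.33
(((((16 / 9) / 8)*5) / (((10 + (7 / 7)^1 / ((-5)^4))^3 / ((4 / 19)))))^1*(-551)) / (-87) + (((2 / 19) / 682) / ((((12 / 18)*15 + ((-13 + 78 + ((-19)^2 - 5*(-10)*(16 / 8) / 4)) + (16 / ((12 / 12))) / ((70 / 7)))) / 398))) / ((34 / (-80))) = 11479176059559800 / 9825364812820844133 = 0.00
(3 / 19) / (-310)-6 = -35343 / 5890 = -6.00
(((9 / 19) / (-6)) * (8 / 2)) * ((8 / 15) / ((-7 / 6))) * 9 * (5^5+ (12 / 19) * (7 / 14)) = 7329312 / 1805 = 4060.56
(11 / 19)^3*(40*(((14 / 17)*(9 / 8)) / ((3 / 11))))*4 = 12298440 / 116603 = 105.47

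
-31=-31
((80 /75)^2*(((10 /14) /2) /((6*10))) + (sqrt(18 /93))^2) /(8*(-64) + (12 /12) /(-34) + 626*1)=997628 /567590625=0.00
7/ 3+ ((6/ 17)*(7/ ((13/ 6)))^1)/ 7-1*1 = 992/ 663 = 1.50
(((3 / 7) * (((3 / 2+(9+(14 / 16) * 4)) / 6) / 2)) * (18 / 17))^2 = 81 / 289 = 0.28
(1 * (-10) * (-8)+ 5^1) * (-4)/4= -85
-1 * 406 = -406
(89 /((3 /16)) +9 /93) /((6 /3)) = 44153 /186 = 237.38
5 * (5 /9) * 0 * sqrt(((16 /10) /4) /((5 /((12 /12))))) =0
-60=-60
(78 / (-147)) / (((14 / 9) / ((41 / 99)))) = -533 / 3773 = -0.14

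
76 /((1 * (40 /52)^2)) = 3211 /25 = 128.44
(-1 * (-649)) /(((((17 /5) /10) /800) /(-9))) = -233640000 /17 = -13743529.41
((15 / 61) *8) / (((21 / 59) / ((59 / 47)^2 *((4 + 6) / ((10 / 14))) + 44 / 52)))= 1552504760 / 12262159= 126.61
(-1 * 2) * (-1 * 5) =10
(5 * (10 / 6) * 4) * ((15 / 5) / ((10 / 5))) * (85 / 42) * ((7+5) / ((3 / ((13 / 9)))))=110500 / 189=584.66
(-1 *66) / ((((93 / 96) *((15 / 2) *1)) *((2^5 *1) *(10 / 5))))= -22 / 155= -0.14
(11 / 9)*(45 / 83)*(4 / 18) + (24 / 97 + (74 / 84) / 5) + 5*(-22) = -555038779 / 5072130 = -109.43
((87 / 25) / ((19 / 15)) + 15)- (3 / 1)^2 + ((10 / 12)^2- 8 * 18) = -460189 / 3420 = -134.56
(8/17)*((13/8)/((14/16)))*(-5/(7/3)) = -1560/833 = -1.87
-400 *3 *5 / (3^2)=-2000 / 3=-666.67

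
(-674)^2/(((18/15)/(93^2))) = 3274194270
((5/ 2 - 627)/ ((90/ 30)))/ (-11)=18.92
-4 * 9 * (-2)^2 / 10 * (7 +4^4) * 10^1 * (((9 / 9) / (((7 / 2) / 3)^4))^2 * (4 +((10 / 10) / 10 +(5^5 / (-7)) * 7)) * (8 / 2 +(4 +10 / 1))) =17866957580070912 / 28824005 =619863810.74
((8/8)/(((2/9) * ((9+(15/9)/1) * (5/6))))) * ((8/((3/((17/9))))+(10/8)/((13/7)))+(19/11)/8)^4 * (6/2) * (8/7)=160366798907024077543/74917431000023040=2140.58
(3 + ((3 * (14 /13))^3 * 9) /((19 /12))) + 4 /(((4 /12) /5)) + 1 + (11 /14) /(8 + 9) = 2540646501 /9934834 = 255.73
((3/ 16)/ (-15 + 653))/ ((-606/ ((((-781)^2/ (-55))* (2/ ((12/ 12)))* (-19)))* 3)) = -95779/ 1405920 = -0.07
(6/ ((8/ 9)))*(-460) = -3105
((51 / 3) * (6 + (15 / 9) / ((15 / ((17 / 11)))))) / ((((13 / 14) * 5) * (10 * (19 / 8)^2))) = 357952 / 893475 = 0.40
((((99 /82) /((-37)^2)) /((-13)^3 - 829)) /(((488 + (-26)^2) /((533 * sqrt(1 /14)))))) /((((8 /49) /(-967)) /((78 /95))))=113252139 * sqrt(14) /2443136237440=0.00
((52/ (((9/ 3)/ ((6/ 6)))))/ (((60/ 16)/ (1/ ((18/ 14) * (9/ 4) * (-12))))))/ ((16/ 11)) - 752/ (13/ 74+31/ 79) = -593526961/ 448335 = -1323.85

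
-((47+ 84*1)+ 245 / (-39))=-4864 / 39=-124.72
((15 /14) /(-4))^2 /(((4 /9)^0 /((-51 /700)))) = -459 /87808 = -0.01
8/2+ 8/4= 6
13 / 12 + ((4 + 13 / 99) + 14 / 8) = 1379 / 198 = 6.96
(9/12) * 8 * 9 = 54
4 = 4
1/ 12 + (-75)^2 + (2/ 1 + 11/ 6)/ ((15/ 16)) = 1013251/ 180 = 5629.17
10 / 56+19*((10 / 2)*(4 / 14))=765 / 28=27.32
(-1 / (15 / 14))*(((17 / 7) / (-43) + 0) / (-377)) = -34 / 243165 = -0.00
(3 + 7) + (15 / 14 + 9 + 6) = 365 / 14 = 26.07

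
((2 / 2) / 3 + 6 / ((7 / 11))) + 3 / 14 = 419 / 42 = 9.98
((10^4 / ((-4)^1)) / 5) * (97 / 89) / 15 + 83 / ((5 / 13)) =239593 / 1335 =179.47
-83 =-83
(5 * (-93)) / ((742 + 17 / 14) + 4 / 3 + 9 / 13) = -0.62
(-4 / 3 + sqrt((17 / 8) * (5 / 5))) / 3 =-4 / 9 + sqrt(34) / 12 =0.04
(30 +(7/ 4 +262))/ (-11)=-1175/ 44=-26.70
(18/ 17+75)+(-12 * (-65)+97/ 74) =1078571/ 1258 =857.37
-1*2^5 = -32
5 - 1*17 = -12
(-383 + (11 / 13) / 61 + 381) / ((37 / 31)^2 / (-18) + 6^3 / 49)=-0.46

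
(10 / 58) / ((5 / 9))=9 / 29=0.31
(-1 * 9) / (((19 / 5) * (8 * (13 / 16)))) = -90 / 247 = -0.36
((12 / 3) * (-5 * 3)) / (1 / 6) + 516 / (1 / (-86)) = -44736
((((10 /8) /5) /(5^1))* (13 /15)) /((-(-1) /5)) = 13 /60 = 0.22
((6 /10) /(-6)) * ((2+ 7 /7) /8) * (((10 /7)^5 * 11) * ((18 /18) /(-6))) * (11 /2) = 2.25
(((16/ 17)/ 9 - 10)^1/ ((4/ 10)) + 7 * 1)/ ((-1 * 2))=1357/ 153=8.87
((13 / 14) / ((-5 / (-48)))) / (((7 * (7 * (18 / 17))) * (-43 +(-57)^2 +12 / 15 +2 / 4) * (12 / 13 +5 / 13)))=1352 / 33003117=0.00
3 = 3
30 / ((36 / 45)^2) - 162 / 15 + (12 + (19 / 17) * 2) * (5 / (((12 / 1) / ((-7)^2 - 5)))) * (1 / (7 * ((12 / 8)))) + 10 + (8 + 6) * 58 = 37824733 / 42840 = 882.93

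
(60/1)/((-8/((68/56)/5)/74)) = -1887/14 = -134.79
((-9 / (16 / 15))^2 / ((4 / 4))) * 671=47769.43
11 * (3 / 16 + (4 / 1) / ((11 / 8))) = 545 / 16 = 34.06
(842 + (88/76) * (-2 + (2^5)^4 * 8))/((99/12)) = 738261320/627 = 1177450.27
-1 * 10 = -10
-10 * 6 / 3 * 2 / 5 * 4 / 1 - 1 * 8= -40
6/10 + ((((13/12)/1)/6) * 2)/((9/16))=503/405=1.24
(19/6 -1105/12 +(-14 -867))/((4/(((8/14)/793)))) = -0.17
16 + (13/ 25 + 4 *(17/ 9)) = 5417/ 225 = 24.08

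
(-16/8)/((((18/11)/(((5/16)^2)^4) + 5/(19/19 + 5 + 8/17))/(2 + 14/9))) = -550000000/1391629169529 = -0.00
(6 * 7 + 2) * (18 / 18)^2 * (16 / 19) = 704 / 19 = 37.05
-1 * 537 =-537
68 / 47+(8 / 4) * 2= 256 / 47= 5.45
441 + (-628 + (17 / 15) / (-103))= -288932 / 1545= -187.01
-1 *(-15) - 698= -683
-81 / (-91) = 81 / 91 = 0.89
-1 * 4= -4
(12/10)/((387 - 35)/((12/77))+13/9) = 54/101705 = 0.00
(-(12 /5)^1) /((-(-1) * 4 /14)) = -42 /5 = -8.40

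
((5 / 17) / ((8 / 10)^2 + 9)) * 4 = 0.12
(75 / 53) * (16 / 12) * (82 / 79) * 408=3345600 / 4187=799.04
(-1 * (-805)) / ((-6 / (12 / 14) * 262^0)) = -115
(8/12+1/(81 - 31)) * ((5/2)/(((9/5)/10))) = 515/54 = 9.54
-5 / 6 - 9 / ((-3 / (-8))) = -149 / 6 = -24.83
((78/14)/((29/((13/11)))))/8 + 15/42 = 6887/17864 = 0.39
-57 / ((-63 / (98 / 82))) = 133 / 123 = 1.08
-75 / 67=-1.12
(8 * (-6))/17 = -48/17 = -2.82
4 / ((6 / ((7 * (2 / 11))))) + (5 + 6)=391 / 33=11.85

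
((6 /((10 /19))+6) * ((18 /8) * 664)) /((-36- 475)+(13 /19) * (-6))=-50.47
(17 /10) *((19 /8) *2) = 323 /40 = 8.08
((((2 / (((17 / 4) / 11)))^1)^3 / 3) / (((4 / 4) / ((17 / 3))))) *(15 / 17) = 3407360 / 14739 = 231.18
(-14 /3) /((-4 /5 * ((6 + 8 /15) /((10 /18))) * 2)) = 125 /504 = 0.25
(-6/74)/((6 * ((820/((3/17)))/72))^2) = -243/449373325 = -0.00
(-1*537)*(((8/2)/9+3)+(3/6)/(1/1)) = -12709/6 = -2118.17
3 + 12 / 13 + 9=168 / 13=12.92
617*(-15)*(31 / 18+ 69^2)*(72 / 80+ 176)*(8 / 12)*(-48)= 748567110536 / 3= 249522370178.67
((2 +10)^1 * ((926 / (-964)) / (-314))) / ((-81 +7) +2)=-463 / 908088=-0.00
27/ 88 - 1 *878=-77237/ 88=-877.69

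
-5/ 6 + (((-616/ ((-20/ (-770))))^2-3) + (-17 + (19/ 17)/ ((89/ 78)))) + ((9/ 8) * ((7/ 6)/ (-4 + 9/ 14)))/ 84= 3839643356607347/ 6826656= 562448636.14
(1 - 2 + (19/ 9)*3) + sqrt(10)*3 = 16/ 3 + 3*sqrt(10) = 14.82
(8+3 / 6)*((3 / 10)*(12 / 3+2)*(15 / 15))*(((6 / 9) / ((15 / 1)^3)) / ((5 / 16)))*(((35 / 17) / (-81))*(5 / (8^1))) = -14 / 91125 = -0.00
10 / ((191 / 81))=810 / 191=4.24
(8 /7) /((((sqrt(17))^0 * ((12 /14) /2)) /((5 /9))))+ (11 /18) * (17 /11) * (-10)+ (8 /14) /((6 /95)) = 205 /189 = 1.08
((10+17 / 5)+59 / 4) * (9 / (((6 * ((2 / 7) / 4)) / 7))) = 82761 / 20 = 4138.05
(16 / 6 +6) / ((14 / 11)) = 143 / 21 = 6.81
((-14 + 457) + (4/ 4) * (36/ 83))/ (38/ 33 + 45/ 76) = 92306940/ 362959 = 254.32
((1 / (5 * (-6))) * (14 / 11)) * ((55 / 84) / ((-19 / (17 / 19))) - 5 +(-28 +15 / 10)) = 956141 / 714780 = 1.34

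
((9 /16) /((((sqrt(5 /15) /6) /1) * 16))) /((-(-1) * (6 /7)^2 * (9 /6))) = 49 * sqrt(3) /256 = 0.33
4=4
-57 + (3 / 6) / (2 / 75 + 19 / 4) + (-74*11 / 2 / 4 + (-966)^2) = 5347940837 / 5732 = 932997.35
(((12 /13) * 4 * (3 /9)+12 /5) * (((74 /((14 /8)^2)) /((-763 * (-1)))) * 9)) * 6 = 15088896 /2430155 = 6.21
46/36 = 23/18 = 1.28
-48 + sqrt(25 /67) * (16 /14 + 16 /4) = -48 + 180 * sqrt(67) /469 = -44.86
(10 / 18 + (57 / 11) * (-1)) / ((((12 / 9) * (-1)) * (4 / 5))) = 1145 / 264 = 4.34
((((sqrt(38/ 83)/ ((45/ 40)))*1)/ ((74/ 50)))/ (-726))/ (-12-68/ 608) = 15200*sqrt(3154)/ 18470673837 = 0.00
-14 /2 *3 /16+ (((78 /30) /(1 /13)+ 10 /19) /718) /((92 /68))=-16029219 /12550640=-1.28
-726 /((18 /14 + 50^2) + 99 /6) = -10164 /35249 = -0.29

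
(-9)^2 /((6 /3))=81 /2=40.50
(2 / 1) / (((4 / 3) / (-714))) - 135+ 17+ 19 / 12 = -1187.42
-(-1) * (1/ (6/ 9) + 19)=41/ 2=20.50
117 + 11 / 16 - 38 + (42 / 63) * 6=1339 / 16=83.69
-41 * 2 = -82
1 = 1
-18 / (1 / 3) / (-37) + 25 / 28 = 2.35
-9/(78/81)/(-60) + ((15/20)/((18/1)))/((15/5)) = 397/2340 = 0.17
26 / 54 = 13 / 27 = 0.48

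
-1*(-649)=649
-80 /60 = -4 /3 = -1.33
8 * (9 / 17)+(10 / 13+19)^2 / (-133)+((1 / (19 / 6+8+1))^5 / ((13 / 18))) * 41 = 1027398455375407 / 792139313329637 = 1.30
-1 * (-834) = 834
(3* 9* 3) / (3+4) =81 / 7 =11.57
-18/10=-9/5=-1.80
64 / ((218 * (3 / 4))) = 128 / 327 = 0.39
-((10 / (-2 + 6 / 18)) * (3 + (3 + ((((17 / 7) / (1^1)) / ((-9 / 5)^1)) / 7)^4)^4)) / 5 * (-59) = -20321193461021507588975778001581203525929900642 / 3410877962501115613882237730171036941131735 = -5957.76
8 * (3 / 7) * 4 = 96 / 7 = 13.71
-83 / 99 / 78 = -83 / 7722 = -0.01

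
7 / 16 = 0.44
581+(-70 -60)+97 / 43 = 19490 / 43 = 453.26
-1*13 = -13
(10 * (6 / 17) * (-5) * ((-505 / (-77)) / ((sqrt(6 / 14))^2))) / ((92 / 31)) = -391375 / 4301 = -91.00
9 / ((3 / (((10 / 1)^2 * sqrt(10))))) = 300 * sqrt(10) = 948.68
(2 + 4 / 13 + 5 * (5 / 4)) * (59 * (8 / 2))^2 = 6196180 / 13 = 476629.23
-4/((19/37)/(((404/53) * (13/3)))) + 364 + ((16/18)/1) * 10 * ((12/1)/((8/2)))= 402908/3021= 133.37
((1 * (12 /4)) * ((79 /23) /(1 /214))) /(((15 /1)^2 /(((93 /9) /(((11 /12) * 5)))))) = 2096344 /94875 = 22.10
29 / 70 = 0.41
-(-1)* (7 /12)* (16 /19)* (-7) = -3.44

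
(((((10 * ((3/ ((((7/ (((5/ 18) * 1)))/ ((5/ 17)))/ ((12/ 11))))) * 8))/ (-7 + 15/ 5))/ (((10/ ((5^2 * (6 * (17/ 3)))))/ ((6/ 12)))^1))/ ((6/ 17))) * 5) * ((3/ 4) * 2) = -53125/ 77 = -689.94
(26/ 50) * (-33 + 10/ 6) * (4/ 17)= -4888/ 1275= -3.83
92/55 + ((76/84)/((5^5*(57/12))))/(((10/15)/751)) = 419022/240625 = 1.74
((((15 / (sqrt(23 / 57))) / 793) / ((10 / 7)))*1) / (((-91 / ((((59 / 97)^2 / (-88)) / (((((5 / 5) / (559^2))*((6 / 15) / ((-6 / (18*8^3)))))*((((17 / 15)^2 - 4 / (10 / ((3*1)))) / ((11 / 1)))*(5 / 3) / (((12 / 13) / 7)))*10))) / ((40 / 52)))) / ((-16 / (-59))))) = -8836371*sqrt(1311) / 1797847030784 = -0.00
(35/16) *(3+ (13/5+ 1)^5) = 13292601/10000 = 1329.26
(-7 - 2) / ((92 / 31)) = -279 / 92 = -3.03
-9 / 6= -3 / 2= -1.50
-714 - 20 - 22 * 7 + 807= -81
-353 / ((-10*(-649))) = -353 / 6490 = -0.05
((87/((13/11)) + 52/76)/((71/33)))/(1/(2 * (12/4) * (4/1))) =14534784/17537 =828.81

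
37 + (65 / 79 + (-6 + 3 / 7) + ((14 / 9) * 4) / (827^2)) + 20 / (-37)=3993814800251 / 125944841421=31.71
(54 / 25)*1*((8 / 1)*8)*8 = 27648 / 25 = 1105.92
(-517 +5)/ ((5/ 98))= -50176/ 5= -10035.20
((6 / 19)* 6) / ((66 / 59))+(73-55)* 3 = 11640 / 209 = 55.69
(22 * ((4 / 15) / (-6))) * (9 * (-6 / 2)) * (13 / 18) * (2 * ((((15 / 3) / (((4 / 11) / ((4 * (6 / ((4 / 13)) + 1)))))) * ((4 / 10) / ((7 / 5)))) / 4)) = 64493 / 21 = 3071.10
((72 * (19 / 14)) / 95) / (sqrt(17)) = 36 * sqrt(17) / 595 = 0.25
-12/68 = -3/17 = -0.18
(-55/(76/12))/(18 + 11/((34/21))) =-1870/5339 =-0.35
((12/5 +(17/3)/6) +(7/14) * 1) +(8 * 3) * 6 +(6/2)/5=1336/9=148.44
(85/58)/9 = 85/522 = 0.16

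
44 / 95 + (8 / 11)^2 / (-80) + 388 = 4465308 / 11495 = 388.46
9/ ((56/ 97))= 873/ 56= 15.59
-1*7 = -7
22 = 22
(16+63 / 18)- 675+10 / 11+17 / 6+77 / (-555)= -1326609 / 2035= -651.90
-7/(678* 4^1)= -7/2712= -0.00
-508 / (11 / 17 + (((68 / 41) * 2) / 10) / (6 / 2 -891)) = -393024360 / 500321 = -785.54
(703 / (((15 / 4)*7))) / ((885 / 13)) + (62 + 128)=190.39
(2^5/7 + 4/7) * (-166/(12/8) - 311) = -15180/7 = -2168.57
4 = 4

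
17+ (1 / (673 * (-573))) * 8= 6555685 / 385629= 17.00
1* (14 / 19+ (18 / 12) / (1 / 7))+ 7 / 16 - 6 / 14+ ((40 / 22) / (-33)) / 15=26052347 / 2317392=11.24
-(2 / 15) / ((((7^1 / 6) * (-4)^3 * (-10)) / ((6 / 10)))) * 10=-3 / 2800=-0.00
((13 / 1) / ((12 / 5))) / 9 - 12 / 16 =-0.15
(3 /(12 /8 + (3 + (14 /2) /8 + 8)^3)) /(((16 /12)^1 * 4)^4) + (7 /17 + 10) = 1143652467 /109842304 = 10.41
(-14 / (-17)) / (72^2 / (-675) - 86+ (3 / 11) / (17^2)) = -65450 / 7445143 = -0.01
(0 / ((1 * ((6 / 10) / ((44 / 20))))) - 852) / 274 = -426 / 137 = -3.11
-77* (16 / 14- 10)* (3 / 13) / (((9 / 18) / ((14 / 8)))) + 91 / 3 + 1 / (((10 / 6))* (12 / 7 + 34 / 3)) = 31054877 / 53430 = 581.23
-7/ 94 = -0.07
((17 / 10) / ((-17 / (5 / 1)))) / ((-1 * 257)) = 1 / 514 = 0.00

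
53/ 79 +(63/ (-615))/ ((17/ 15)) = 31964/ 55063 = 0.58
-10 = -10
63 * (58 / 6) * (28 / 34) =8526 / 17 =501.53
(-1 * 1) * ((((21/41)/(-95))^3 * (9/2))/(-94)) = -83349/11109134766500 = -0.00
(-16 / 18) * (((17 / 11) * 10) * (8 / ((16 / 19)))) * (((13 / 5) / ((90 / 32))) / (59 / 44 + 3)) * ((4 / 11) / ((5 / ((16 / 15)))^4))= -563580239872 / 26923166015625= -0.02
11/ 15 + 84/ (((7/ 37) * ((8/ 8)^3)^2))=6671/ 15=444.73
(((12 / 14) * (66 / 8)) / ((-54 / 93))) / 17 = -341 / 476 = -0.72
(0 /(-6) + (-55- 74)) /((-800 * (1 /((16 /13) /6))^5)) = 44032 /751868325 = 0.00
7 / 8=0.88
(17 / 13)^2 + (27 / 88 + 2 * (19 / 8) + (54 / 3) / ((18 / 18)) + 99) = 1840661 / 14872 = 123.77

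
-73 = -73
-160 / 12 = -40 / 3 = -13.33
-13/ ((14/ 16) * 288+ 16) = -13/ 268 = -0.05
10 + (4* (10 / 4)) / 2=15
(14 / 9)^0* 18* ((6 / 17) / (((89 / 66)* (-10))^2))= 117612 / 3366425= 0.03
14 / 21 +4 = 14 / 3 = 4.67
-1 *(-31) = 31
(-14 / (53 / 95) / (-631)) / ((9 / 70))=93100 / 300987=0.31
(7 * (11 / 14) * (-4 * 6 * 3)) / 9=-44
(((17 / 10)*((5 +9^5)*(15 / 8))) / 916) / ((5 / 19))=28611663 / 36640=780.89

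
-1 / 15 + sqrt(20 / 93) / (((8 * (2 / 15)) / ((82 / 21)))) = -1 / 15 + 205 * sqrt(465) / 2604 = 1.63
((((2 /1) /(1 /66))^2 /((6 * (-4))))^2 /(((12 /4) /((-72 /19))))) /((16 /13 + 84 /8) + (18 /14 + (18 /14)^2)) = -1465079616 /32281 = -45385.20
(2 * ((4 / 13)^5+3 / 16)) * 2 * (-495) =-559480185 / 1485172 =-376.71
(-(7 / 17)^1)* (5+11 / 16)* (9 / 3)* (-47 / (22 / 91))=8173347 / 5984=1365.87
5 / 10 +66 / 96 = 19 / 16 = 1.19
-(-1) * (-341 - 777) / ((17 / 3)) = -197.29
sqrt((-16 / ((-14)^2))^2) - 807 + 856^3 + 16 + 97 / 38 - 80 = 1167885776895 / 1862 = 627221147.63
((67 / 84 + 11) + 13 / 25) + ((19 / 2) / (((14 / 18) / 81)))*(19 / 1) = 5643031 / 300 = 18810.10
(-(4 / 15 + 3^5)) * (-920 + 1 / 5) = 5593917 / 25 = 223756.68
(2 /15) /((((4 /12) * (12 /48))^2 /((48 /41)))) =4608 /205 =22.48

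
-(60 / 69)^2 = -400 / 529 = -0.76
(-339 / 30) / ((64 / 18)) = -1017 / 320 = -3.18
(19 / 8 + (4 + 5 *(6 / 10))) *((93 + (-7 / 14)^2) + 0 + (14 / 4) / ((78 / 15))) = 91575 / 104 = 880.53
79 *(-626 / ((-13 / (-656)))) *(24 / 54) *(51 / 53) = -2206044032 / 2067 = -1067268.52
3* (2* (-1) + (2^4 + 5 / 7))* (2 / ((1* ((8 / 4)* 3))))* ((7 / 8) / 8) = 103 / 64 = 1.61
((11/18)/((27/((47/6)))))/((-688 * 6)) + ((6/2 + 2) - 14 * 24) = -3984329605/12037248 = -331.00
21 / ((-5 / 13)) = -273 / 5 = -54.60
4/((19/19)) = 4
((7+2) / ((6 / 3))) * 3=27 / 2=13.50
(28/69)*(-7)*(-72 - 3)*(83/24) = 101675/138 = 736.78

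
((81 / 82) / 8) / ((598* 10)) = 81 / 3922880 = 0.00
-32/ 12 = -8/ 3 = -2.67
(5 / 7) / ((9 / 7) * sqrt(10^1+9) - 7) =-245 / 862 - 45 * sqrt(19) / 862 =-0.51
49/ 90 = 0.54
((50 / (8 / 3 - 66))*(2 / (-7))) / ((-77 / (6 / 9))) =-20 / 10241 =-0.00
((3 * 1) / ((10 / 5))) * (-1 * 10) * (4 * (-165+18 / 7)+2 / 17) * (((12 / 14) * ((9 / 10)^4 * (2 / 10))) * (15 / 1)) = 6846908697 / 416500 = 16439.16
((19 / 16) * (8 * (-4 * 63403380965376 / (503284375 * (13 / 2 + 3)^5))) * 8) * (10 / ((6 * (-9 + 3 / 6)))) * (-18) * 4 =-1558201490605080576 / 223000978316875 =-6987.42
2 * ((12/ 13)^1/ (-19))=-24/ 247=-0.10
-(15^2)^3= -11390625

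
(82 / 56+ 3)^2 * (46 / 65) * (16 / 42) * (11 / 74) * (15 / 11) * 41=14734375 / 329966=44.65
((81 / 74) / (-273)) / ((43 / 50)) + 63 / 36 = 1010767 / 579124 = 1.75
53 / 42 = 1.26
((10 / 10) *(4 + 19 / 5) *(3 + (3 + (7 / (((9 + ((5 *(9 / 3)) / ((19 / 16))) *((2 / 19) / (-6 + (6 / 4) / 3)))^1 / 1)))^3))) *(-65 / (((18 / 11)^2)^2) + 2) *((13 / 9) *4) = -34331428745982881974279 / 16560466248934978740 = -2073.10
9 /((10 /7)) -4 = 23 /10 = 2.30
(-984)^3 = -952763904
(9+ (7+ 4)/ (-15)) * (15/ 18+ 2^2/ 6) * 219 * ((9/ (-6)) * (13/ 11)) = -264771/ 55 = -4814.02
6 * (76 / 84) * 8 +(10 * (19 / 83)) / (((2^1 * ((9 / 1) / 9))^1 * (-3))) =75031 / 1743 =43.05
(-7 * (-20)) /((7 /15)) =300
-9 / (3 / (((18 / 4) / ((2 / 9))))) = -243 / 4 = -60.75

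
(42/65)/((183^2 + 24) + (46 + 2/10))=7/363558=0.00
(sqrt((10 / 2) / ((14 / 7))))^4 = 25 / 4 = 6.25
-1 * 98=-98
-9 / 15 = -3 / 5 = -0.60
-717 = -717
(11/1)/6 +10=71/6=11.83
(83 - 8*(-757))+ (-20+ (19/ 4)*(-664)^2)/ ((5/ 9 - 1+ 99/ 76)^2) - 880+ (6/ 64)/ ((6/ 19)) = 62823236395579/ 22052416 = 2848814.22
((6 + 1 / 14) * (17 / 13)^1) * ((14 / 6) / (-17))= -85 / 78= -1.09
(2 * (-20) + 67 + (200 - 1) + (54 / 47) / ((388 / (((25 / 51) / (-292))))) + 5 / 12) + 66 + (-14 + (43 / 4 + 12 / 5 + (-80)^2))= 4543080460997 / 678926280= 6691.57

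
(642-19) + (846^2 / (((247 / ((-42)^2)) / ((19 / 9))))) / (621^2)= 40291195 / 61893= 650.98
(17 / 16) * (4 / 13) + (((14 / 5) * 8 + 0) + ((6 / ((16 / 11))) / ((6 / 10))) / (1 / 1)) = 15393 / 520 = 29.60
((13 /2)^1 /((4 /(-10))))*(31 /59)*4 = -2015 /59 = -34.15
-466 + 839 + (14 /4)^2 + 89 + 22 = 1985 /4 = 496.25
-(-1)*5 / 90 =1 / 18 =0.06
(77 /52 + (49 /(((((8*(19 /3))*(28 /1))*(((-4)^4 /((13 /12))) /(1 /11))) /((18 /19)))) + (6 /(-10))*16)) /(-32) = 34335817741 /135326597120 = 0.25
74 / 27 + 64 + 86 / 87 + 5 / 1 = 56947 / 783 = 72.73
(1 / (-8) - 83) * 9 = -748.12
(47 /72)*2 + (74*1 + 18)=3359 /36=93.31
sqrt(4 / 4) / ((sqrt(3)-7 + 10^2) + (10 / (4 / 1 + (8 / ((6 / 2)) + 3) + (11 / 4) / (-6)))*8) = 1655511 / 168296402-48841*sqrt(3) / 504889206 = 0.01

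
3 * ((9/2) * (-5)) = -135/2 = -67.50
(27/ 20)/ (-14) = -27/ 280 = -0.10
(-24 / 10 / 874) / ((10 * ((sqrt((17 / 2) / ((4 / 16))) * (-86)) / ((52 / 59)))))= 39 * sqrt(34) / 471184325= 0.00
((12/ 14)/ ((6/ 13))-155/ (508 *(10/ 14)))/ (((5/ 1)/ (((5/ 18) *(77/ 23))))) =6215/ 23368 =0.27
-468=-468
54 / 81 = 2 / 3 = 0.67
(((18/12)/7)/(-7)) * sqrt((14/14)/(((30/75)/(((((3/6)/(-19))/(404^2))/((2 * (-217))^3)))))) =-3 * sqrt(41230)/283380848576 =-0.00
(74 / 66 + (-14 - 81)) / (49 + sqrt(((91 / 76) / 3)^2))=-235448 / 123893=-1.90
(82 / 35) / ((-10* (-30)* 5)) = 41 / 26250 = 0.00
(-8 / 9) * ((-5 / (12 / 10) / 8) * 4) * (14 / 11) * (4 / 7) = 400 / 297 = 1.35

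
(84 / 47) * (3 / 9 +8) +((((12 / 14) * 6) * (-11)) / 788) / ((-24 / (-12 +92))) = 980810 / 64813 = 15.13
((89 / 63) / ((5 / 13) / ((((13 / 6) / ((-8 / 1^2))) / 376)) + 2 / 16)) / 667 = -120328 / 30328698771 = -0.00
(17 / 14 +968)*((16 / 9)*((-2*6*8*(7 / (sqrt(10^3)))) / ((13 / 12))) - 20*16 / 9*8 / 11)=-3473664*sqrt(10) / 325 - 5789440 / 231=-58861.56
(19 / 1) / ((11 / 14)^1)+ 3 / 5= 1363 / 55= 24.78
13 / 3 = 4.33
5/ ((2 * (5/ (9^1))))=9/ 2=4.50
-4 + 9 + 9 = 14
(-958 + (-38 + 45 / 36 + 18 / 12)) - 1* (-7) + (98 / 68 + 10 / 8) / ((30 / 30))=-33441 / 34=-983.56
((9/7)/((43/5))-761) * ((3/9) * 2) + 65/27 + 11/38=-155814077/308826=-504.54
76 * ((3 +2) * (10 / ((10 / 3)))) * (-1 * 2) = -2280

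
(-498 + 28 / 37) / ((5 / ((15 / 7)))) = -213.10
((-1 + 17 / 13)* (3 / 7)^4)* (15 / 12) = 405 / 31213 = 0.01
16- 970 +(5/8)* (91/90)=-137285/144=-953.37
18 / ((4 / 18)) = 81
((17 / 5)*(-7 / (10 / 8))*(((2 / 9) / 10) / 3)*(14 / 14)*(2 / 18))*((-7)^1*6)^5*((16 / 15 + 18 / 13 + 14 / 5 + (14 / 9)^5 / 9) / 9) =55388328420339712 / 38861623125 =1425270.59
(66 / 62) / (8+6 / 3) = 33 / 310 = 0.11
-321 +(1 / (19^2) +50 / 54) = -320.07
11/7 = 1.57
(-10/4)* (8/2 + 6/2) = -35/2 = -17.50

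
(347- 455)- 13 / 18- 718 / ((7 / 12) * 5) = -223583 / 630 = -354.89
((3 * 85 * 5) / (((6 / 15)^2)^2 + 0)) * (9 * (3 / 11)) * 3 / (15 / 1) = 24449.57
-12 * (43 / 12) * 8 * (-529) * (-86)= -15649936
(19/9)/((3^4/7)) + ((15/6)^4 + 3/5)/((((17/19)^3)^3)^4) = 25082087099745621651019674656532199355090321909294717/11533966479925277595877291512054237623710476883920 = 2174.63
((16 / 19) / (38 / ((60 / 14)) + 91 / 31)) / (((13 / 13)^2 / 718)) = 333870 / 6517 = 51.23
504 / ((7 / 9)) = 648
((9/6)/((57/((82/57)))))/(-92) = -41/99636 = -0.00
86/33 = 2.61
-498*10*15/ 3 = -24900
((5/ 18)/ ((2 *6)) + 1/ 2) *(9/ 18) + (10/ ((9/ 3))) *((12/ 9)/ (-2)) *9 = -8527/ 432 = -19.74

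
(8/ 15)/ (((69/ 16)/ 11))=1408/ 1035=1.36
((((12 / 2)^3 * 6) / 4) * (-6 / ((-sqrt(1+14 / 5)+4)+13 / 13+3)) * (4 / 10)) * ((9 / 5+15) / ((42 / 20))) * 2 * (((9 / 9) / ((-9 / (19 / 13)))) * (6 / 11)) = 787968 * sqrt(95) / 215215+6303744 / 43043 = 182.14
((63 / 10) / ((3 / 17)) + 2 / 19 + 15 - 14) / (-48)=-2331 / 3040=-0.77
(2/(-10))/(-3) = 1/15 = 0.07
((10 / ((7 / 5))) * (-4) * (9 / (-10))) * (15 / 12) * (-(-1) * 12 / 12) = 225 / 7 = 32.14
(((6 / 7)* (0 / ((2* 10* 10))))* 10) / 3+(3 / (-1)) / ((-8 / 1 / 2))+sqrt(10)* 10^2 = 3 / 4+100* sqrt(10) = 316.98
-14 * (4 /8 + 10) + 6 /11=-1611 /11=-146.45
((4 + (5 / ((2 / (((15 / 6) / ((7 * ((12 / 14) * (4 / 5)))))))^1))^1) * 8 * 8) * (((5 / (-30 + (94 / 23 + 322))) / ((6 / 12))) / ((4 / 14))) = 81949 / 2043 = 40.11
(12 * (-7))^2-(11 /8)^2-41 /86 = 19411597 /2752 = 7053.63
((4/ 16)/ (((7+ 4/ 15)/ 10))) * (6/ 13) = 225/ 1417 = 0.16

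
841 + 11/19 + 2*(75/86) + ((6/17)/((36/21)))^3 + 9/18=27096595395/32111368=843.83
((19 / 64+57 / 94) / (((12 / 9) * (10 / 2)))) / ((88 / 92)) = 17043 / 120320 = 0.14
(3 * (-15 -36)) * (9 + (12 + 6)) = -4131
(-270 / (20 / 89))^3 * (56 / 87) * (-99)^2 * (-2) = 634656134977326 / 29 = 21884694309562.97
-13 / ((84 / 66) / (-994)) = 10153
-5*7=-35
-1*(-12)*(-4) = -48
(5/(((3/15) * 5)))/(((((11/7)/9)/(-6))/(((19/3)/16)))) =-5985/88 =-68.01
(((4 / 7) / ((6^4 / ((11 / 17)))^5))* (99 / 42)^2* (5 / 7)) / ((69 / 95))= 9256406225 / 95558287007727059035226112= 0.00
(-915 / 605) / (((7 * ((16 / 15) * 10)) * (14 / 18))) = -4941 / 189728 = -0.03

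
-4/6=-2/3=-0.67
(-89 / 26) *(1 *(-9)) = 801 / 26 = 30.81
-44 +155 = 111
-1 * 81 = -81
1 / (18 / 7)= 7 / 18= 0.39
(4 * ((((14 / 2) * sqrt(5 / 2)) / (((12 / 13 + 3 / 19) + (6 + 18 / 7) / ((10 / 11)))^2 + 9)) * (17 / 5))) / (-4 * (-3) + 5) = 20926087 * sqrt(10) / 892725525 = 0.07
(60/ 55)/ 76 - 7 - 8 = -3132/ 209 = -14.99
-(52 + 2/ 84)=-2185/ 42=-52.02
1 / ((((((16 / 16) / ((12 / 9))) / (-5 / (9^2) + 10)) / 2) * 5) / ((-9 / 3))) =-1288 / 81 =-15.90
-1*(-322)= 322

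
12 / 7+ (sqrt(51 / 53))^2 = 993 / 371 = 2.68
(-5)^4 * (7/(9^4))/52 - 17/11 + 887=3323063405/3752892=885.47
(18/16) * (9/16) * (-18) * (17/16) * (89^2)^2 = -777564592713/1024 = -759340422.57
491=491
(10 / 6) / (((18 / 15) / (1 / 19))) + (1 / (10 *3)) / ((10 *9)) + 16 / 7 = 847183 / 359100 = 2.36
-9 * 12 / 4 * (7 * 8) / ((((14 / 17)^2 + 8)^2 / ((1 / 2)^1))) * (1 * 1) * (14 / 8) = -12277587 / 698896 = -17.57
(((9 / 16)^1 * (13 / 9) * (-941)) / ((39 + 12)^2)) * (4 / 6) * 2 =-12233 / 31212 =-0.39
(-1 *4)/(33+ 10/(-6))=-6/47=-0.13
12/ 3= 4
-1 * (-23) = 23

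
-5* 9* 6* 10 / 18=-150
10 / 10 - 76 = -75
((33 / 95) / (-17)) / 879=-0.00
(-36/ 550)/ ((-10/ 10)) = 18/ 275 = 0.07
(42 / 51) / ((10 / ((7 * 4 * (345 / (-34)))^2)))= 32660460 / 4913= 6647.76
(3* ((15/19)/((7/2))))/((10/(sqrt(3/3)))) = 9/133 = 0.07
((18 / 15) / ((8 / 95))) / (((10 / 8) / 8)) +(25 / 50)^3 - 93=-67 / 40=-1.68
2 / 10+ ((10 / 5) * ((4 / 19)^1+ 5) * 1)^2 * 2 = 392401 / 1805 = 217.40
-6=-6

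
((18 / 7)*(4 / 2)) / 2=18 / 7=2.57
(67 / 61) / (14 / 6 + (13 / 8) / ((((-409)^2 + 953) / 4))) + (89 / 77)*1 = 5998173457 / 3687638185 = 1.63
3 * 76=228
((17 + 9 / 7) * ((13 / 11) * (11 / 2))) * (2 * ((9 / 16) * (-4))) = -3744 / 7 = -534.86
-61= -61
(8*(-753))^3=-218602381824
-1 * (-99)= 99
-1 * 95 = -95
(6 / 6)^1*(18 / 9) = 2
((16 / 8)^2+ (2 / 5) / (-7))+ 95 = 3463 / 35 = 98.94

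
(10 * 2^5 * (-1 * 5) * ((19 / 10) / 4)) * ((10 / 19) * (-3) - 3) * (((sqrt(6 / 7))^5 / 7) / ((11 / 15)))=1879200 * sqrt(42) / 26411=461.12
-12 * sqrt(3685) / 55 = -13.24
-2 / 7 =-0.29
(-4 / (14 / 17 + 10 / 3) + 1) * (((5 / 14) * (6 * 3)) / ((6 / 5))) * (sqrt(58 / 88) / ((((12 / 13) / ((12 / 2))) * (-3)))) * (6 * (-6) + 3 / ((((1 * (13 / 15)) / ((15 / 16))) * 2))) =51075 * sqrt(319) / 74624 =12.22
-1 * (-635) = 635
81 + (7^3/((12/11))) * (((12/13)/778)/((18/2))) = 7376879/91026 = 81.04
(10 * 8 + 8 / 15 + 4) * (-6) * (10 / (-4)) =1268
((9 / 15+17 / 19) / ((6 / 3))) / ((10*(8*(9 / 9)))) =0.01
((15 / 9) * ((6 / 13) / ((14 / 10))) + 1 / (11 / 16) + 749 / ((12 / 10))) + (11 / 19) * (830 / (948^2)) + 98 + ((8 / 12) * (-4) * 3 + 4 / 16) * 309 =-14277143476961 / 8546225688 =-1670.58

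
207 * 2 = 414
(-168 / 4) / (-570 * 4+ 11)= 42 / 2269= 0.02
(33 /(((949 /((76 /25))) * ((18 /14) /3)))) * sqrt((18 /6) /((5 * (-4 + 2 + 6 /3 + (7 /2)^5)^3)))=107008 * sqrt(210) /97692788375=0.00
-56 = -56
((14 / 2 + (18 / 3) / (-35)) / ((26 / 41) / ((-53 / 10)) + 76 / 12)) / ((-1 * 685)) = -1558041 / 971155325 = -0.00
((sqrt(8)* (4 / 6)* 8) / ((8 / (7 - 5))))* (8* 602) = 38528* sqrt(2) / 3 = 18162.27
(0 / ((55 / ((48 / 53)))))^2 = 0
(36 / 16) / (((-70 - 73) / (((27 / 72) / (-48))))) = 9 / 73216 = 0.00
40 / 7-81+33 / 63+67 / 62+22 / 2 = -81611 / 1302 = -62.68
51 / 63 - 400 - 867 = -1266.19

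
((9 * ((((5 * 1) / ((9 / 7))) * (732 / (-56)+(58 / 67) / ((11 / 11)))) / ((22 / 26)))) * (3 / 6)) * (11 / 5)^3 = -18009277 / 6700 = -2687.95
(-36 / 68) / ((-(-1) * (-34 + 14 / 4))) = 18 / 1037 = 0.02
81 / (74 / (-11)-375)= -891 / 4199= -0.21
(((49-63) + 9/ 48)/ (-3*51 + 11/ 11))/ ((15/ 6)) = 221/ 6080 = 0.04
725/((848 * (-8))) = -725/6784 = -0.11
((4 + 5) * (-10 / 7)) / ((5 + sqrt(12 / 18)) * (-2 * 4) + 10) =2025 / 4501 - 180 * sqrt(6) / 4501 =0.35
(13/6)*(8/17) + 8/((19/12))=6.07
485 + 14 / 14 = 486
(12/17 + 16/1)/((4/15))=1065/17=62.65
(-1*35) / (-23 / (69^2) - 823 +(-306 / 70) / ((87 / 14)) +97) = 1050525 / 21812149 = 0.05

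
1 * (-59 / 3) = -59 / 3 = -19.67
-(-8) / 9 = 8 / 9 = 0.89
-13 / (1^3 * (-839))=13 / 839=0.02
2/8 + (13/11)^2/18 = 1427/4356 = 0.33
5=5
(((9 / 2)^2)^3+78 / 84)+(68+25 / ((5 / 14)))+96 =8538.69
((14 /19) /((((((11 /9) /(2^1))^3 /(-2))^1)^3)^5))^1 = -140877196447028021566745556755539107957981731929399622564315136 /1384919190016957990715154468967474948209362649569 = -101722322473777.70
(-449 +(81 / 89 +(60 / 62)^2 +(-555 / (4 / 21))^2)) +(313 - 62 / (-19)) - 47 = 220740718124779 / 26000816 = 8489761.17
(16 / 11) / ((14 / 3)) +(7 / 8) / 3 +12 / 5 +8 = 101671 / 9240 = 11.00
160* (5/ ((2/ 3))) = 1200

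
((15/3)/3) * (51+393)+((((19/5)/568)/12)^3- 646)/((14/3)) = 601.57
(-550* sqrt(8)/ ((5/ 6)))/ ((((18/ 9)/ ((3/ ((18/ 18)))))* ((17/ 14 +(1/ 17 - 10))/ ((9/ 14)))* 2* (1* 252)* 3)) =2805* sqrt(2)/ 29078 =0.14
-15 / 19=-0.79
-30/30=-1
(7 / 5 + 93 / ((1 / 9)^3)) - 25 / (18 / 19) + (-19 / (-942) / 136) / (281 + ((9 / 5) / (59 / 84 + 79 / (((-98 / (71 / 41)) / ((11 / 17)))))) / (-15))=67772.01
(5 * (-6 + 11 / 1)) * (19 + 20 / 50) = 485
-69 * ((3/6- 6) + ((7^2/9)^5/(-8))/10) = 7094506607/1574640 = 4505.48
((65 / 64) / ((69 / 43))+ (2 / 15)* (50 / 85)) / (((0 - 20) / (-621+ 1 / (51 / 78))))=22.03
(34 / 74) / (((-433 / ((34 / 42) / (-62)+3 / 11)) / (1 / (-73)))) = 63223 / 16750051626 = 0.00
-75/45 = -5/3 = -1.67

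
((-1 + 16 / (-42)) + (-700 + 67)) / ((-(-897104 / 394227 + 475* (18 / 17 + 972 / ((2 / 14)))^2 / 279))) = 252966135861 / 31438760358275354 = 0.00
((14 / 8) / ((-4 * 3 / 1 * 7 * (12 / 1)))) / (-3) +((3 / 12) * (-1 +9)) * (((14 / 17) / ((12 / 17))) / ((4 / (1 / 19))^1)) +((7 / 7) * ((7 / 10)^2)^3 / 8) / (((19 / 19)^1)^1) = 188728937 / 4104000000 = 0.05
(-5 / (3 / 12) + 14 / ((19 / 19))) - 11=-17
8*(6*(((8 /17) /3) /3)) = 128 /51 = 2.51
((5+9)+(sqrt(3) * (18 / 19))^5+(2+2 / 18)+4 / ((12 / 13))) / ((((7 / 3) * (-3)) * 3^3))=-184 / 1701 - 629856 * sqrt(3) / 17332693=-0.17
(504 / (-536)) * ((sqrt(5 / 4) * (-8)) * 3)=756 * sqrt(5) / 67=25.23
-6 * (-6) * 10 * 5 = 1800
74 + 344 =418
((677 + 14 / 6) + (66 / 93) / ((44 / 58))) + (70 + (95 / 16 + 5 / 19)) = 21386905 / 28272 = 756.47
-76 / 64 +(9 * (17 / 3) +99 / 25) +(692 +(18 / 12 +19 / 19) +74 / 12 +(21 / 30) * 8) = 912047 / 1200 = 760.04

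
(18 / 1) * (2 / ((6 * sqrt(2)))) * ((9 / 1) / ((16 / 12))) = 28.64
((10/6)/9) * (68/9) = 340/243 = 1.40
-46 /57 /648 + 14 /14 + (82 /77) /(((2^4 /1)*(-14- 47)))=173083033 /173488392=1.00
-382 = -382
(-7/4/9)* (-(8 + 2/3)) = 91/54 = 1.69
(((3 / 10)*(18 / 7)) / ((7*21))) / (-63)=-1 / 12005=-0.00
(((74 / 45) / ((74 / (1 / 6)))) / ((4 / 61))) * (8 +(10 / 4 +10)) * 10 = 11.58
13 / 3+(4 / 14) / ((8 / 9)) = 391 / 84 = 4.65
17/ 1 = 17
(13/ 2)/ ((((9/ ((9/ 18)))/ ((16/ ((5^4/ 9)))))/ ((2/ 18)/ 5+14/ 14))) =2392/ 28125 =0.09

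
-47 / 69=-0.68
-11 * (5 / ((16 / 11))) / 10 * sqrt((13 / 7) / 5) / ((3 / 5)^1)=-121 * sqrt(455) / 672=-3.84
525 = 525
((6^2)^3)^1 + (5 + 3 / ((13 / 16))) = 606641 / 13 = 46664.69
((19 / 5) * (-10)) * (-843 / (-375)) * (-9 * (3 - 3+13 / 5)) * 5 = 1249326 / 125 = 9994.61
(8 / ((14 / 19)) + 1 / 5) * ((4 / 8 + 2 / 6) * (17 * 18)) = 19737 / 7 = 2819.57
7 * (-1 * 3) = -21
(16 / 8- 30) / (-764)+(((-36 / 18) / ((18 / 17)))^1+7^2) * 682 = 55231151 / 1719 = 32129.81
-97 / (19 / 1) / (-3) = 97 / 57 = 1.70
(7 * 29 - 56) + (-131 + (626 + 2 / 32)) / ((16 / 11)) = 124763 / 256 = 487.36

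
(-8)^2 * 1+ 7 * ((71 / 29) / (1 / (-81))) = -1324.17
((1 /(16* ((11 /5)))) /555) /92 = 1 /1797312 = 0.00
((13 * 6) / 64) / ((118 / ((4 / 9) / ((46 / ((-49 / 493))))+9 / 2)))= 11937419 / 256896384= 0.05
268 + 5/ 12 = 3221/ 12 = 268.42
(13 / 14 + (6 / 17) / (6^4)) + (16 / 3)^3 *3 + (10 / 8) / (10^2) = 117223723 / 257040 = 456.05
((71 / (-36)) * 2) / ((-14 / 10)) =355 / 126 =2.82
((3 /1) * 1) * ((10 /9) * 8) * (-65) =-5200 /3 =-1733.33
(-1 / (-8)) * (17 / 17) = 1 / 8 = 0.12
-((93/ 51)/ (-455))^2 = -961/ 59830225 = -0.00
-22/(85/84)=-1848/85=-21.74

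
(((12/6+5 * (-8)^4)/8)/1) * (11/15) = 112651/60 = 1877.52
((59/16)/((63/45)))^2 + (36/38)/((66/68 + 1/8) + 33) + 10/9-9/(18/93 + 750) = 1363623634687/169090096896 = 8.06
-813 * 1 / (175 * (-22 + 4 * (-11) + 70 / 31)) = 25203 / 345800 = 0.07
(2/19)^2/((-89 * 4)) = -1/32129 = -0.00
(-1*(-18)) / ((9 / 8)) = 16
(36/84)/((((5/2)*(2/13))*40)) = 39/1400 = 0.03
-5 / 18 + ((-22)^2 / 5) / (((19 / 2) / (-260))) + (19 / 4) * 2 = -451447 / 171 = -2640.04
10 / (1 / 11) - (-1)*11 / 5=561 / 5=112.20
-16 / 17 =-0.94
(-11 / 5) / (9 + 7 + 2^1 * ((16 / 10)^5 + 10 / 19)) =-11875 / 205244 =-0.06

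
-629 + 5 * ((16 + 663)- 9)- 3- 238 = 2480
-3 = -3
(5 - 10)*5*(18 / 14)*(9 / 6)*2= -96.43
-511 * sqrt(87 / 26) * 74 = -18907 * sqrt(2262) / 13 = -69171.24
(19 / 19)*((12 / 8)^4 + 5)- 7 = 49 / 16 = 3.06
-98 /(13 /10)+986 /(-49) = -60838 /637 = -95.51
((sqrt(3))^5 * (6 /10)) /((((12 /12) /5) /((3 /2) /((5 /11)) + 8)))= 3051 * sqrt(3) /10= 528.45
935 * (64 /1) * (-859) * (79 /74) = -2030401120 /37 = -54875705.95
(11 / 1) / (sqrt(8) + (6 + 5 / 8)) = 1.16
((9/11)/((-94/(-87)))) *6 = 2349/517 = 4.54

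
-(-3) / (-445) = -3 / 445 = -0.01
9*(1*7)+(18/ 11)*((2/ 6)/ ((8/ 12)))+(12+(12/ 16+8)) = 3721/ 44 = 84.57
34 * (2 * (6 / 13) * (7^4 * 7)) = 527481.23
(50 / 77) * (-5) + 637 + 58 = 53265 / 77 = 691.75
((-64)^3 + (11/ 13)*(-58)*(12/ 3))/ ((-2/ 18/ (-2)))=-61387632/ 13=-4722125.54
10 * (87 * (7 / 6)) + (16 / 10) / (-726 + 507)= 1111417 / 1095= 1014.99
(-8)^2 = 64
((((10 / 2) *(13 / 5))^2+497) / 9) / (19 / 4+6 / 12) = 296 / 21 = 14.10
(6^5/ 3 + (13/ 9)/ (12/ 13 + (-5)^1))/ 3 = 863.88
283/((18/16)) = 2264/9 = 251.56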